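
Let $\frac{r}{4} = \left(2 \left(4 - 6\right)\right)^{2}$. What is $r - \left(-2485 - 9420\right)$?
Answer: $11969$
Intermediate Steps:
$r = 64$ ($r = 4 \left(2 \left(4 - 6\right)\right)^{2} = 4 \left(2 \left(-2\right)\right)^{2} = 4 \left(-4\right)^{2} = 4 \cdot 16 = 64$)
$r - \left(-2485 - 9420\right) = 64 - \left(-2485 - 9420\right) = 64 - -11905 = 64 + 11905 = 11969$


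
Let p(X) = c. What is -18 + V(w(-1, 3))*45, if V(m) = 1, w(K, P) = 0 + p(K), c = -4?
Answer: 27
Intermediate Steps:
p(X) = -4
w(K, P) = -4 (w(K, P) = 0 - 4 = -4)
-18 + V(w(-1, 3))*45 = -18 + 1*45 = -18 + 45 = 27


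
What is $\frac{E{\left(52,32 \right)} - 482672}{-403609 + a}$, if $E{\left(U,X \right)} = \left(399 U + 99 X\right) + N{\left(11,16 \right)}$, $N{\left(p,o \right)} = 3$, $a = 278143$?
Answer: $\frac{458753}{125466} \approx 3.6564$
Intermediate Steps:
$E{\left(U,X \right)} = 3 + 99 X + 399 U$ ($E{\left(U,X \right)} = \left(399 U + 99 X\right) + 3 = \left(99 X + 399 U\right) + 3 = 3 + 99 X + 399 U$)
$\frac{E{\left(52,32 \right)} - 482672}{-403609 + a} = \frac{\left(3 + 99 \cdot 32 + 399 \cdot 52\right) - 482672}{-403609 + 278143} = \frac{\left(3 + 3168 + 20748\right) - 482672}{-125466} = \left(23919 - 482672\right) \left(- \frac{1}{125466}\right) = \left(-458753\right) \left(- \frac{1}{125466}\right) = \frac{458753}{125466}$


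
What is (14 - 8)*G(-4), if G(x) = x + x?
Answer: -48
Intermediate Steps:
G(x) = 2*x
(14 - 8)*G(-4) = (14 - 8)*(2*(-4)) = 6*(-8) = -48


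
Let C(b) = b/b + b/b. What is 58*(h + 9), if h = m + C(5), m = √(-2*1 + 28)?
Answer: 638 + 58*√26 ≈ 933.74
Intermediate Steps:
C(b) = 2 (C(b) = 1 + 1 = 2)
m = √26 (m = √(-2 + 28) = √26 ≈ 5.0990)
h = 2 + √26 (h = √26 + 2 = 2 + √26 ≈ 7.0990)
58*(h + 9) = 58*((2 + √26) + 9) = 58*(11 + √26) = 638 + 58*√26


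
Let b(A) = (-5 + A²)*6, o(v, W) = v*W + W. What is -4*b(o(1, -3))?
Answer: -744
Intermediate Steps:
o(v, W) = W + W*v (o(v, W) = W*v + W = W + W*v)
b(A) = -30 + 6*A²
-4*b(o(1, -3)) = -4*(-30 + 6*(-3*(1 + 1))²) = -4*(-30 + 6*(-3*2)²) = -4*(-30 + 6*(-6)²) = -4*(-30 + 6*36) = -4*(-30 + 216) = -4*186 = -744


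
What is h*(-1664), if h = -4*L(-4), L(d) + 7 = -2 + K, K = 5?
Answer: -26624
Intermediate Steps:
L(d) = -4 (L(d) = -7 + (-2 + 5) = -7 + 3 = -4)
h = 16 (h = -4*(-4) = 16)
h*(-1664) = 16*(-1664) = -26624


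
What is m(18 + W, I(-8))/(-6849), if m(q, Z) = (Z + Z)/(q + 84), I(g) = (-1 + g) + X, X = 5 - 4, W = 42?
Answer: 1/61641 ≈ 1.6223e-5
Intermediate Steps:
X = 1
I(g) = g (I(g) = (-1 + g) + 1 = g)
m(q, Z) = 2*Z/(84 + q) (m(q, Z) = (2*Z)/(84 + q) = 2*Z/(84 + q))
m(18 + W, I(-8))/(-6849) = (2*(-8)/(84 + (18 + 42)))/(-6849) = (2*(-8)/(84 + 60))*(-1/6849) = (2*(-8)/144)*(-1/6849) = (2*(-8)*(1/144))*(-1/6849) = -⅑*(-1/6849) = 1/61641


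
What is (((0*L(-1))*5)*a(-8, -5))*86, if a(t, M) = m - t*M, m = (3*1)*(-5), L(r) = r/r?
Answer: 0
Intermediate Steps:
L(r) = 1
m = -15 (m = 3*(-5) = -15)
a(t, M) = -15 - M*t (a(t, M) = -15 - t*M = -15 - M*t)
(((0*L(-1))*5)*a(-8, -5))*86 = (((0*1)*5)*(-15 - 1*(-5)*(-8)))*86 = ((0*5)*(-15 - 40))*86 = (0*(-55))*86 = 0*86 = 0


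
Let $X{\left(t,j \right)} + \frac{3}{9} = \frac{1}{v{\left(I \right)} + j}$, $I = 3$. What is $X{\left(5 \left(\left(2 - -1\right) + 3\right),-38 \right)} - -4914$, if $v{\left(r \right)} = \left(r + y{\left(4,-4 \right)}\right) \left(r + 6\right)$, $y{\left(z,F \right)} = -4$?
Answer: $\frac{692824}{141} \approx 4913.6$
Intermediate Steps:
$v{\left(r \right)} = \left(-4 + r\right) \left(6 + r\right)$ ($v{\left(r \right)} = \left(r - 4\right) \left(r + 6\right) = \left(-4 + r\right) \left(6 + r\right)$)
$X{\left(t,j \right)} = - \frac{1}{3} + \frac{1}{-9 + j}$ ($X{\left(t,j \right)} = - \frac{1}{3} + \frac{1}{\left(-24 + 3^{2} + 2 \cdot 3\right) + j} = - \frac{1}{3} + \frac{1}{\left(-24 + 9 + 6\right) + j} = - \frac{1}{3} + \frac{1}{-9 + j}$)
$X{\left(5 \left(\left(2 - -1\right) + 3\right),-38 \right)} - -4914 = \frac{12 - -38}{3 \left(-9 - 38\right)} - -4914 = \frac{12 + 38}{3 \left(-47\right)} + 4914 = \frac{1}{3} \left(- \frac{1}{47}\right) 50 + 4914 = - \frac{50}{141} + 4914 = \frac{692824}{141}$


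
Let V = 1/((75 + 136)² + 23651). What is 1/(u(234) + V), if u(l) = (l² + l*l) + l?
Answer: 68172/7481604313 ≈ 9.1119e-6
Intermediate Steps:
u(l) = l + 2*l² (u(l) = (l² + l²) + l = 2*l² + l = l + 2*l²)
V = 1/68172 (V = 1/(211² + 23651) = 1/(44521 + 23651) = 1/68172 ≈ 1.4669e-5)
1/(u(234) + V) = 1/(234*(1 + 2*234) + 1/68172) = 1/(234*(1 + 468) + 1/68172) = 1/(234*469 + 1/68172) = 1/(109746 + 1/68172) = 1/(7481604313/68172) = 68172/7481604313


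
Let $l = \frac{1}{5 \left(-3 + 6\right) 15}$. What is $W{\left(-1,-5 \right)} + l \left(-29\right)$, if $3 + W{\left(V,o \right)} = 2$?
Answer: $- \frac{254}{225} \approx -1.1289$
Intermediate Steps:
$W{\left(V,o \right)} = -1$ ($W{\left(V,o \right)} = -3 + 2 = -1$)
$l = \frac{1}{225}$ ($l = \frac{1}{5 \cdot 3 \cdot 15} = \frac{1}{15 \cdot 15} = \frac{1}{225} \approx 0.0044444$)
$W{\left(-1,-5 \right)} + l \left(-29\right) = -1 + \frac{1}{225} \left(-29\right) = -1 - \frac{29}{225} = - \frac{254}{225}$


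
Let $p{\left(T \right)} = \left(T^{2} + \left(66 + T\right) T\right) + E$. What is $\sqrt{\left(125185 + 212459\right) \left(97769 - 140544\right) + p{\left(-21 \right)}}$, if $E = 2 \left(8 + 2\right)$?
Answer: $2 i \sqrt{3610680646} \approx 1.2018 \cdot 10^{5} i$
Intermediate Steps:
$E = 20$ ($E = 2 \cdot 10 = 20$)
$p{\left(T \right)} = 20 + T^{2} + T \left(66 + T\right)$ ($p{\left(T \right)} = \left(T^{2} + \left(66 + T\right) T\right) + 20 = \left(T^{2} + T \left(66 + T\right)\right) + 20 = 20 + T^{2} + T \left(66 + T\right)$)
$\sqrt{\left(125185 + 212459\right) \left(97769 - 140544\right) + p{\left(-21 \right)}} = \sqrt{\left(125185 + 212459\right) \left(97769 - 140544\right) + \left(20 + 2 \left(-21\right)^{2} + 66 \left(-21\right)\right)} = \sqrt{337644 \left(97769 - 140544\right) + \left(20 + 2 \cdot 441 - 1386\right)} = \sqrt{337644 \left(-42775\right) + \left(20 + 882 - 1386\right)} = \sqrt{-14442722100 - 484} = \sqrt{-14442722584} = 2 i \sqrt{3610680646}$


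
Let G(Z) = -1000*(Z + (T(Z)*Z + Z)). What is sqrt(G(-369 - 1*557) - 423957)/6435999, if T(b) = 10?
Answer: sqrt(10688043)/6435999 ≈ 0.00050796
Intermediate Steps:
G(Z) = -12000*Z (G(Z) = -1000*(Z + (10*Z + Z)) = -1000*(Z + 11*Z) = -12000*Z)
sqrt(G(-369 - 1*557) - 423957)/6435999 = sqrt(-12000*(-369 - 1*557) - 423957)/6435999 = sqrt(-12000*(-369 - 557) - 423957)*(1/6435999) = sqrt(-12000*(-926) - 423957)*(1/6435999) = sqrt(11112000 - 423957)*(1/6435999) = sqrt(10688043)*(1/6435999) = sqrt(10688043)/6435999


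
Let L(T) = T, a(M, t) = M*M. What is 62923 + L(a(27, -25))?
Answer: 63652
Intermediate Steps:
a(M, t) = M**2
62923 + L(a(27, -25)) = 62923 + 27**2 = 62923 + 729 = 63652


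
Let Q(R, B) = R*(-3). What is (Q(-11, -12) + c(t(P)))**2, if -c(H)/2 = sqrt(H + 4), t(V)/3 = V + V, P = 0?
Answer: 841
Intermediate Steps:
Q(R, B) = -3*R
t(V) = 6*V (t(V) = 3*(V + V) = 3*(2*V) = 6*V)
c(H) = -2*sqrt(4 + H) (c(H) = -2*sqrt(H + 4) = -2*sqrt(4 + H))
(Q(-11, -12) + c(t(P)))**2 = (-3*(-11) - 2*sqrt(4 + 6*0))**2 = (33 - 2*sqrt(4 + 0))**2 = (33 - 2*sqrt(4))**2 = (33 - 2*2)**2 = (33 - 4)**2 = 29**2 = 841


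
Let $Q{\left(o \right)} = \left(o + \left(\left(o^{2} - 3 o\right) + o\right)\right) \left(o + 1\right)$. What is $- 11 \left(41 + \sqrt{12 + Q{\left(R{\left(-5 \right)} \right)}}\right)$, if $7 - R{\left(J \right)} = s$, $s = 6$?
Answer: $-451 - 22 \sqrt{3} \approx -489.1$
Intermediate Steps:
$R{\left(J \right)} = 1$ ($R{\left(J \right)} = 7 - 6 = 1$)
$Q{\left(o \right)} = \left(1 + o\right) \left(o^{2} - o\right)$ ($Q{\left(o \right)} = \left(o + \left(o^{2} - 2 o\right)\right) \left(1 + o\right) = \left(o^{2} - o\right) \left(1 + o\right) = \left(1 + o\right) \left(o^{2} - o\right)$)
$- 11 \left(41 + \sqrt{12 + Q{\left(R{\left(-5 \right)} \right)}}\right) = - 11 \left(41 + \sqrt{12 + \left(1^{3} - 1\right)}\right) = - 11 \left(41 + \sqrt{12 + \left(1 - 1\right)}\right) = - 11 \left(41 + \sqrt{12 + 0}\right) = - 11 \left(41 + \sqrt{12}\right) = - 11 \left(41 + 2 \sqrt{3}\right) = -451 - 22 \sqrt{3}$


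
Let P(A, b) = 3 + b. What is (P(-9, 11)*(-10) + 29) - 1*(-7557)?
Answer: 7446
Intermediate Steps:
(P(-9, 11)*(-10) + 29) - 1*(-7557) = ((3 + 11)*(-10) + 29) - 1*(-7557) = (14*(-10) + 29) + 7557 = (-140 + 29) + 7557 = -111 + 7557 = 7446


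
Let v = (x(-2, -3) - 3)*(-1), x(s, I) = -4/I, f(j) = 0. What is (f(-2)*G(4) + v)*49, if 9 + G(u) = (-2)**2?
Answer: 245/3 ≈ 81.667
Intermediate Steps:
G(u) = -5 (G(u) = -9 + (-2)**2 = -9 + 4 = -5)
v = 5/3 (v = (-4/(-3) - 3)*(-1) = (-4*(-1/3) - 3)*(-1) = (4/3 - 3)*(-1) = -5/3*(-1) = 5/3 ≈ 1.6667)
(f(-2)*G(4) + v)*49 = (0*(-5) + 5/3)*49 = (0 + 5/3)*49 = (5/3)*49 = 245/3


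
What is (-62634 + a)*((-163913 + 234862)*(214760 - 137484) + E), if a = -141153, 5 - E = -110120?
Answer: -1117316241040563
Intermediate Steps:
E = 110125 (E = 5 - 1*(-110120) = 5 + 110120 = 110125)
(-62634 + a)*((-163913 + 234862)*(214760 - 137484) + E) = (-62634 - 141153)*((-163913 + 234862)*(214760 - 137484) + 110125) = -203787*(70949*77276 + 110125) = -203787*(5482654924 + 110125) = -203787*5482765049 = -1117316241040563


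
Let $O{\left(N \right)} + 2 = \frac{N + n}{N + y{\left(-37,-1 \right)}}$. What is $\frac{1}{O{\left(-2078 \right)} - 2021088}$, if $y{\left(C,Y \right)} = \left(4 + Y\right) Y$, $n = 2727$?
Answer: $- \frac{2081}{4205888939} \approx -4.9478 \cdot 10^{-7}$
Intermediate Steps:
$y{\left(C,Y \right)} = Y \left(4 + Y\right)$
$O{\left(N \right)} = -2 + \frac{2727 + N}{-3 + N}$ ($O{\left(N \right)} = -2 + \frac{N + 2727}{N - \left(4 - 1\right)} = -2 + \frac{2727 + N}{N - 3} = -2 + \frac{2727 + N}{-3 + N}$)
$\frac{1}{O{\left(-2078 \right)} - 2021088} = \frac{1}{\frac{2733 - -2078}{-3 - 2078} - 2021088} = \frac{1}{\frac{2733 + 2078}{-2081} - 2021088} = \frac{1}{\left(- \frac{1}{2081}\right) 4811 - 2021088} = \frac{1}{- \frac{4811}{2081} - 2021088} = \frac{1}{- \frac{4205888939}{2081}} = - \frac{2081}{4205888939}$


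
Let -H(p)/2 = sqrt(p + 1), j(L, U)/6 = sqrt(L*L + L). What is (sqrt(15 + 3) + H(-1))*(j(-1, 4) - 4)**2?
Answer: 48*sqrt(2) ≈ 67.882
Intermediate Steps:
j(L, U) = 6*sqrt(L + L**2) (j(L, U) = 6*sqrt(L*L + L) = 6*sqrt(L**2 + L) = 6*sqrt(L + L**2))
H(p) = -2*sqrt(1 + p) (H(p) = -2*sqrt(p + 1) = -2*sqrt(1 + p))
(sqrt(15 + 3) + H(-1))*(j(-1, 4) - 4)**2 = (sqrt(15 + 3) - 2*sqrt(1 - 1))*(6*sqrt(-(1 - 1)) - 4)**2 = (sqrt(18) - 2*sqrt(0))*(6*sqrt(-1*0) - 4)**2 = (3*sqrt(2) - 2*0)*(6*sqrt(0) - 4)**2 = (3*sqrt(2) + 0)*(6*0 - 4)**2 = (3*sqrt(2))*(0 - 4)**2 = (3*sqrt(2))*(-4)**2 = (3*sqrt(2))*16 = 48*sqrt(2)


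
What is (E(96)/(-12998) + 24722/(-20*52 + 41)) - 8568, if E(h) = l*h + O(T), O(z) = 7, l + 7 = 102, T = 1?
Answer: -111585951565/12985002 ≈ -8593.5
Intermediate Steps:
l = 95 (l = -7 + 102 = 95)
E(h) = 7 + 95*h (E(h) = 95*h + 7 = 7 + 95*h)
(E(96)/(-12998) + 24722/(-20*52 + 41)) - 8568 = ((7 + 95*96)/(-12998) + 24722/(-20*52 + 41)) - 8568 = ((7 + 9120)*(-1/12998) + 24722/(-1040 + 41)) - 8568 = (9127*(-1/12998) + 24722/(-999)) - 8568 = (-9127/12998 + 24722*(-1/999)) - 8568 = (-9127/12998 - 24722/999) - 8568 = -330454429/12985002 - 8568 = -111585951565/12985002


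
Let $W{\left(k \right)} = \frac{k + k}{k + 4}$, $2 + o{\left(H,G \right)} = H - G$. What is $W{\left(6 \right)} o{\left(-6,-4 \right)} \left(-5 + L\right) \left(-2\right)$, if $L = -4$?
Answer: $- \frac{432}{5} \approx -86.4$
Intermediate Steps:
$o{\left(H,G \right)} = -2 + H - G$ ($o{\left(H,G \right)} = -2 - \left(G - H\right) = -2 + H - G$)
$W{\left(k \right)} = \frac{2 k}{4 + k}$
$W{\left(6 \right)} o{\left(-6,-4 \right)} \left(-5 + L\right) \left(-2\right) = 2 \cdot 6 \frac{1}{4 + 6} \left(-2 - 6 - -4\right) \left(-5 - 4\right) \left(-2\right) = 2 \cdot 6 \cdot \frac{1}{10} \left(-2 - 6 + 4\right) \left(\left(-9\right) \left(-2\right)\right) = 2 \cdot 6 \cdot \frac{1}{10} \left(-4\right) 18 = \frac{6}{5} \left(-4\right) 18 = \left(- \frac{24}{5}\right) 18 = - \frac{432}{5}$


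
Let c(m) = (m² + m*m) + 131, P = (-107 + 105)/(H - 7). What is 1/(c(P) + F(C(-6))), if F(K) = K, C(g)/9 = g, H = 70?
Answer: 3969/305621 ≈ 0.012987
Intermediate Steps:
C(g) = 9*g
P = -2/63 (P = (-107 + 105)/(70 - 7) = -2/63 ≈ -0.031746)
c(m) = 131 + 2*m² (c(m) = (m² + m²) + 131 = 2*m² + 131 = 131 + 2*m²)
1/(c(P) + F(C(-6))) = 1/((131 + 2*(-2/63)²) + 9*(-6)) = 1/((131 + 2*(4/3969)) - 54) = 1/((131 + 8/3969) - 54) = 1/(519947/3969 - 54) = 1/(305621/3969) = 3969/305621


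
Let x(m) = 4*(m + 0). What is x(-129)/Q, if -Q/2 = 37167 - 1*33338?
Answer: 258/3829 ≈ 0.067381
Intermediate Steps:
x(m) = 4*m
Q = -7658 (Q = -2*(37167 - 1*33338) = -2*(37167 - 33338) = -2*3829 = -7658)
x(-129)/Q = (4*(-129))/(-7658) = -516*(-1/7658) = 258/3829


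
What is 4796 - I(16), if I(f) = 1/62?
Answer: 297351/62 ≈ 4796.0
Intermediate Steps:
I(f) = 1/62
4796 - I(16) = 4796 - 1*1/62 = 4796 - 1/62 = 297351/62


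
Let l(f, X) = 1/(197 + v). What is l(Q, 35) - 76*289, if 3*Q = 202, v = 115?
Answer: -6852767/312 ≈ -21964.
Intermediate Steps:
Q = 202/3 (Q = (⅓)*202 = 202/3 ≈ 67.333)
l(f, X) = 1/312 (l(f, X) = 1/(197 + 115) = 1/312)
l(Q, 35) - 76*289 = 1/312 - 76*289 = 1/312 - 1*21964 = 1/312 - 21964 = -6852767/312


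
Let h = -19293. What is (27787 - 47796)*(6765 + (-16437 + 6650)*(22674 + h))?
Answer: 661959387738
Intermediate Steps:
(27787 - 47796)*(6765 + (-16437 + 6650)*(22674 + h)) = (27787 - 47796)*(6765 + (-16437 + 6650)*(22674 - 19293)) = -20009*(6765 - 9787*3381) = -20009*(6765 - 33089847) = -20009*(-33083082) = 661959387738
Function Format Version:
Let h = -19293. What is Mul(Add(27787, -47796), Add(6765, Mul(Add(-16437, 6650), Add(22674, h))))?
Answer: 661959387738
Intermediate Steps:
Mul(Add(27787, -47796), Add(6765, Mul(Add(-16437, 6650), Add(22674, h)))) = Mul(Add(27787, -47796), Add(6765, Mul(Add(-16437, 6650), Add(22674, -19293)))) = Mul(-20009, Add(6765, Mul(-9787, 3381))) = Mul(-20009, Add(6765, -33089847)) = Mul(-20009, -33083082) = 661959387738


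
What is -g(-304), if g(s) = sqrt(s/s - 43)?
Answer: -I*sqrt(42) ≈ -6.4807*I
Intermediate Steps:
g(s) = I*sqrt(42) (g(s) = sqrt(1 - 43) = sqrt(-42) = I*sqrt(42))
-g(-304) = -I*sqrt(42)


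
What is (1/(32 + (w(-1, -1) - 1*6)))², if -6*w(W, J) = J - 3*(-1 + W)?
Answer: 36/22801 ≈ 0.0015789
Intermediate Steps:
w(W, J) = -½ + W/2 - J/6 (w(W, J) = -(J - 3*(-1 + W))/6 = -(J + (3 - 3*W))/6 = -(3 + J - 3*W)/6 = -½ + W/2 - J/6)
(1/(32 + (w(-1, -1) - 1*6)))² = (1/(32 + ((-½ + (½)*(-1) - ⅙*(-1)) - 1*6)))² = (1/(32 + ((-½ - ½ + ⅙) - 6)))² = (1/(32 + (-⅚ - 6)))² = (1/(32 - 41/6))² = (1/(151/6))² = (6/151)² = 36/22801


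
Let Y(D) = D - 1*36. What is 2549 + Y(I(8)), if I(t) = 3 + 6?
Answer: 2522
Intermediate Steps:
I(t) = 9
Y(D) = -36 + D (Y(D) = D - 36 = -36 + D)
2549 + Y(I(8)) = 2549 + (-36 + 9) = 2549 - 27 = 2522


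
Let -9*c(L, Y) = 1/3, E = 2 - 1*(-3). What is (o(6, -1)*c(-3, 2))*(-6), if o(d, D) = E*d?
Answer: 20/3 ≈ 6.6667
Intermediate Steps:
E = 5 (E = 2 + 3 = 5)
c(L, Y) = -1/27 (c(L, Y) = -⅑/3 = -⅑*⅓ = -1/27)
o(d, D) = 5*d
(o(6, -1)*c(-3, 2))*(-6) = ((5*6)*(-1/27))*(-6) = (30*(-1/27))*(-6) = -10/9*(-6) = 20/3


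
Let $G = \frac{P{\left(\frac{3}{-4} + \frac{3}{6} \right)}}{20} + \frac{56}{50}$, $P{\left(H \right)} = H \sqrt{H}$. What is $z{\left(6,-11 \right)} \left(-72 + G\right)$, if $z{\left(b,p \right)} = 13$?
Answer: $- \frac{23036}{25} - \frac{13 i}{160} \approx -921.44 - 0.08125 i$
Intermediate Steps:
$P{\left(H \right)} = H^{\frac{3}{2}}$
$G = \frac{28}{25} - \frac{i}{160}$ ($G = \frac{\left(\frac{3}{-4} + \frac{3}{6}\right)^{\frac{3}{2}}}{20} + \frac{56}{50} = \left(3 \left(- \frac{1}{4}\right) + 3 \cdot \frac{1}{6}\right)^{\frac{3}{2}} \cdot \frac{1}{20} + 56 \cdot \frac{1}{50} = \left(- \frac{3}{4} + \frac{1}{2}\right)^{\frac{3}{2}} \cdot \frac{1}{20} + \frac{28}{25} = \left(- \frac{1}{4}\right)^{\frac{3}{2}} \cdot \frac{1}{20} + \frac{28}{25} = - \frac{i}{8} \cdot \frac{1}{20} + \frac{28}{25} = - \frac{i}{160} + \frac{28}{25} = \frac{28}{25} - \frac{i}{160} \approx 1.12 - 0.00625 i$)
$z{\left(6,-11 \right)} \left(-72 + G\right) = 13 \left(-72 + \left(\frac{28}{25} - \frac{i}{160}\right)\right) = 13 \left(- \frac{1772}{25} - \frac{i}{160}\right) = - \frac{23036}{25} - \frac{13 i}{160}$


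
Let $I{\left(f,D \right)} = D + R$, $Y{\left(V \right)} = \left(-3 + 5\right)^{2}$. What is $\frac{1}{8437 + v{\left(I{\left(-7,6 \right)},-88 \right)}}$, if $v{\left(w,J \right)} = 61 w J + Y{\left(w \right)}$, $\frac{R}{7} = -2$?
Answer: $\frac{1}{51385} \approx 1.9461 \cdot 10^{-5}$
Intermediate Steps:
$R = -14$ ($R = 7 \left(-2\right) = -14$)
$Y{\left(V \right)} = 4$ ($Y{\left(V \right)} = 2^{2} = 4$)
$I{\left(f,D \right)} = -14 + D$ ($I{\left(f,D \right)} = D - 14 = -14 + D$)
$v{\left(w,J \right)} = 4 + 61 J w$ ($v{\left(w,J \right)} = 61 w J + 4 = 61 J w + 4 = 4 + 61 J w$)
$\frac{1}{8437 + v{\left(I{\left(-7,6 \right)},-88 \right)}} = \frac{1}{8437 + \left(4 + 61 \left(-88\right) \left(-14 + 6\right)\right)} = \frac{1}{8437 + \left(4 + 61 \left(-88\right) \left(-8\right)\right)} = \frac{1}{8437 + \left(4 + 42944\right)} = \frac{1}{8437 + 42948} = \frac{1}{51385}$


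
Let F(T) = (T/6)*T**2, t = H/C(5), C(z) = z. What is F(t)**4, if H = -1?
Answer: 1/316406250000 ≈ 3.1605e-12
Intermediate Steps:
t = -1/5 ≈ -0.20000
F(T) = T**3/6 (F(T) = (T*(1/6))*T**2 = (T/6)*T**2 = T**3/6)
F(t)**4 = ((-1/5)**3/6)**4 = ((1/6)*(-1/125))**4 = (-1/750)**4 = 1/316406250000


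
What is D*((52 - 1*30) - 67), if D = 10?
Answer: -450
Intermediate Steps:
D*((52 - 1*30) - 67) = 10*((52 - 1*30) - 67) = 10*((52 - 30) - 67) = 10*(22 - 67) = 10*(-45) = -450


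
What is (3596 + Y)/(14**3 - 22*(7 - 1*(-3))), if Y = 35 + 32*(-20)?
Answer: 2991/2524 ≈ 1.1850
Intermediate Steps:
Y = -605 (Y = 35 - 640 = -605)
(3596 + Y)/(14**3 - 22*(7 - 1*(-3))) = (3596 - 605)/(14**3 - 22*(7 - 1*(-3))) = 2991/(2744 - 22*(7 + 3)) = 2991/(2744 - 22*10) = 2991/(2744 - 220) = 2991/2524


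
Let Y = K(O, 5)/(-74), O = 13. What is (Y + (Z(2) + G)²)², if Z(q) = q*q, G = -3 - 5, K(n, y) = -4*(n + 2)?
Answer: 386884/1369 ≈ 282.60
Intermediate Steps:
K(n, y) = -8 - 4*n (K(n, y) = -4*(2 + n) = -8 - 4*n)
G = -8
Z(q) = q²
Y = 30/37 (Y = (-8 - 4*13)/(-74) = (-8 - 52)*(-1/74) = -60*(-1/74) = 30/37 ≈ 0.81081)
(Y + (Z(2) + G)²)² = (30/37 + (2² - 8)²)² = (30/37 + (4 - 8)²)² = (30/37 + (-4)²)² = (30/37 + 16)² = (622/37)² = 386884/1369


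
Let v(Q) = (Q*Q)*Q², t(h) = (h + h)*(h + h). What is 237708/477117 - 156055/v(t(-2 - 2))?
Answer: 144948961759/296470183936 ≈ 0.48892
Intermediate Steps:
t(h) = 4*h² (t(h) = (2*h)*(2*h) = 4*h²)
v(Q) = Q⁴ (v(Q) = Q²*Q² = Q⁴)
237708/477117 - 156055/v(t(-2 - 2)) = 237708/477117 - 156055*1/(256*(-2 - 2)⁸) = 237708*(1/477117) - 156055/((4*(-4)²)⁴) = 8804/17671 - 156055/((4*16)⁴) = 8804/17671 - 156055/(64⁴) = 8804/17671 - 156055/16777216 = 144948961759/296470183936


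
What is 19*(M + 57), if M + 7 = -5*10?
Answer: 0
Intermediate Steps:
M = -57 (M = -7 - 5*10 = -7 - 50 = -57)
19*(M + 57) = 19*(-57 + 57) = 19*0 = 0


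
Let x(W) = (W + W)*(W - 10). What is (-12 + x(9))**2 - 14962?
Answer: -14062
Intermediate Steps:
x(W) = 2*W*(-10 + W) (x(W) = (2*W)*(-10 + W) = 2*W*(-10 + W))
(-12 + x(9))**2 - 14962 = (-12 + 2*9*(-10 + 9))**2 - 14962 = (-12 + 2*9*(-1))**2 - 14962 = (-12 - 18)**2 - 14962 = (-30)**2 - 14962 = 900 - 14962 = -14062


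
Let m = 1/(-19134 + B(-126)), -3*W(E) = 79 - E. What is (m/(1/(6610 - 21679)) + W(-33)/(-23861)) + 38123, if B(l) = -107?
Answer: 52508975359088/1377328503 ≈ 38124.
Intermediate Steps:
W(E) = -79/3 + E/3 (W(E) = -(79 - E)/3 = -79/3 + E/3)
m = -1/19241 (m = 1/(-19134 - 107) = 1/(-19241) = -1/19241 ≈ -5.1972e-5)
(m/(1/(6610 - 21679)) + W(-33)/(-23861)) + 38123 = (-1/(19241*(1/(6610 - 21679))) + (-79/3 + (⅓)*(-33))/(-23861)) + 38123 = (-1/(19241*(1/(-15069))) + (-79/3 - 11)*(-1/23861)) + 38123 = (-1/(19241*(-1/15069)) - 112/3*(-1/23861)) + 38123 = (-1/19241*(-15069) + 112/71583) + 38123 = (15069/19241 + 112/71583) + 38123 = 1080839219/1377328503 + 38123 = 52508975359088/1377328503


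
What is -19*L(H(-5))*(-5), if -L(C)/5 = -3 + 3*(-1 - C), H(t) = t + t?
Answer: -11400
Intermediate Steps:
H(t) = 2*t
L(C) = 30 + 15*C (L(C) = -5*(-3 + 3*(-1 - C)) = -5*(-3 + (-3 - 3*C)) = -5*(-6 - 3*C) = 30 + 15*C)
-19*L(H(-5))*(-5) = -19*(30 + 15*(2*(-5)))*(-5) = -19*(30 + 15*(-10))*(-5) = -19*(30 - 150)*(-5) = -19*(-120)*(-5) = 2280*(-5) = -11400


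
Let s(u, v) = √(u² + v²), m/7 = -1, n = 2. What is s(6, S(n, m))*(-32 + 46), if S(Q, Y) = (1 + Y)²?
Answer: 84*√37 ≈ 510.95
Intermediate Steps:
m = -7 (m = 7*(-1) = -7)
s(6, S(n, m))*(-32 + 46) = √(6² + ((1 - 7)²)²)*(-32 + 46) = √(36 + ((-6)²)²)*14 = √(36 + 36²)*14 = √(36 + 1296)*14 = √1332*14 = (6*√37)*14 = 84*√37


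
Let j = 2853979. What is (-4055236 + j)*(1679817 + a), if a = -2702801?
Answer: 1228866690888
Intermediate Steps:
(-4055236 + j)*(1679817 + a) = (-4055236 + 2853979)*(1679817 - 2702801) = -1201257*(-1022984) = 1228866690888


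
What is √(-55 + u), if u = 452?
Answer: √397 ≈ 19.925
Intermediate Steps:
√(-55 + u) = √(-55 + 452) = √397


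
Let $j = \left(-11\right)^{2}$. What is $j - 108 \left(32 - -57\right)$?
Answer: $-9491$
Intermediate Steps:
$j = 121$
$j - 108 \left(32 - -57\right) = 121 - 108 \left(32 - -57\right) = 121 - 108 \left(32 + 57\right) = 121 - 9612 = -9491$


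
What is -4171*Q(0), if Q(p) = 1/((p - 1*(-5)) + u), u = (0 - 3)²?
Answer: -4171/14 ≈ -297.93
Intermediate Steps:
u = 9 (u = (-3)² = 9)
Q(p) = 1/(14 + p) (Q(p) = 1/((p - 1*(-5)) + 9) = 1/((p + 5) + 9) = 1/((5 + p) + 9) = 1/(14 + p))
-4171*Q(0) = -4171/(14 + 0) = -4171/14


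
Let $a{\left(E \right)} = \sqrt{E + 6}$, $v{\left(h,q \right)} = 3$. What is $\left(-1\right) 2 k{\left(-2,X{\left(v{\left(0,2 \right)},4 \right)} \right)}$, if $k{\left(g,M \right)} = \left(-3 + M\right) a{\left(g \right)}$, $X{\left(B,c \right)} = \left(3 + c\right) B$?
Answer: $-72$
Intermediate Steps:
$a{\left(E \right)} = \sqrt{6 + E}$
$X{\left(B,c \right)} = B \left(3 + c\right)$
$k{\left(g,M \right)} = \sqrt{6 + g} \left(-3 + M\right)$ ($k{\left(g,M \right)} = \left(-3 + M\right) \sqrt{6 + g} = \sqrt{6 + g} \left(-3 + M\right)$)
$\left(-1\right) 2 k{\left(-2,X{\left(v{\left(0,2 \right)},4 \right)} \right)} = \left(-1\right) 2 \sqrt{6 - 2} \left(-3 + 3 \left(3 + 4\right)\right) = - 2 \sqrt{4} \left(-3 + 3 \cdot 7\right) = - 2 \cdot 2 \left(-3 + 21\right) = - 2 \cdot 2 \cdot 18 = \left(-2\right) 36 = -72$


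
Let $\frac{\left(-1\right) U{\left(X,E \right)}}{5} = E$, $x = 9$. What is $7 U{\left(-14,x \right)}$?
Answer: $-315$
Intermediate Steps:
$U{\left(X,E \right)} = - 5 E$
$7 U{\left(-14,x \right)} = 7 \left(\left(-5\right) 9\right) = 7 \left(-45\right) = -315$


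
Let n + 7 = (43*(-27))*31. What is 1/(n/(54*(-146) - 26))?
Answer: 3955/17999 ≈ 0.21973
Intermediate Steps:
n = -35998 (n = -7 + (43*(-27))*31 = -7 - 1161*31 = -7 - 35991 = -35998)
1/(n/(54*(-146) - 26)) = 1/(-35998/(54*(-146) - 26)) = 1/(-35998/(-7884 - 26)) = 1/(-35998/(-7910)) = 1/(-35998*(-1/7910)) = 1/(17999/3955) = 3955/17999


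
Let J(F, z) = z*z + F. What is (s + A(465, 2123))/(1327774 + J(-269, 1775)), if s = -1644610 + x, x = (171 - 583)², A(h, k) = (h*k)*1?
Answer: -162557/1492710 ≈ -0.10890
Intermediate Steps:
A(h, k) = h*k
x = 169744 (x = (-412)² = 169744)
J(F, z) = F + z² (J(F, z) = z² + F = F + z²)
s = -1474866 (s = -1644610 + 169744 = -1474866)
(s + A(465, 2123))/(1327774 + J(-269, 1775)) = (-1474866 + 465*2123)/(1327774 + (-269 + 1775²)) = (-1474866 + 987195)/(1327774 + (-269 + 3150625)) = -487671/(1327774 + 3150356) = -487671/4478130 = -487671*1/4478130 = -162557/1492710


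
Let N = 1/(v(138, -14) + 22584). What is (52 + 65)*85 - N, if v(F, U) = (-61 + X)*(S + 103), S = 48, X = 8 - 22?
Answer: 111970754/11259 ≈ 9945.0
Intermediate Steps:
X = -14
v(F, U) = -11325 (v(F, U) = (-61 - 14)*(48 + 103) = -75*151 = -11325)
N = 1/11259 (N = 1/(-11325 + 22584) = 1/11259 ≈ 8.8818e-5)
(52 + 65)*85 - N = (52 + 65)*85 - 1*1/11259 = 117*85 - 1/11259 = 9945 - 1/11259 = 111970754/11259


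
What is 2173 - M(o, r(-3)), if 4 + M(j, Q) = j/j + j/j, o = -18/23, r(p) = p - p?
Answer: 2175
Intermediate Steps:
r(p) = 0
o = -18/23 (o = -18*1/23 = -18/23 ≈ -0.78261)
M(j, Q) = -2 (M(j, Q) = -4 + (j/j + j/j) = -4 + (1 + 1) = -4 + 2 = -2)
2173 - M(o, r(-3)) = 2173 - 1*(-2) = 2173 + 2 = 2175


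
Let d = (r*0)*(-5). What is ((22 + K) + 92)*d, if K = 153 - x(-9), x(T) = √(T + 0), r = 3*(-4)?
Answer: 0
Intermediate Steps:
r = -12
x(T) = √T
K = 153 - 3*I (K = 153 - √(-9) = 153 - 3*I ≈ 153.0 - 3.0*I)
d = 0 (d = -12*0*(-5) = 0*(-5) = 0)
((22 + K) + 92)*d = ((22 + (153 - 3*I)) + 92)*0 = ((175 - 3*I) + 92)*0 = (267 - 3*I)*0 = 0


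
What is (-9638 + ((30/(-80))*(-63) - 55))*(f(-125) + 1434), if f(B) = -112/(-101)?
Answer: -5606148915/404 ≈ -1.3877e+7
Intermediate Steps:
f(B) = 112/101 (f(B) = -112*(-1/101) = 112/101)
(-9638 + ((30/(-80))*(-63) - 55))*(f(-125) + 1434) = (-9638 + ((30/(-80))*(-63) - 55))*(112/101 + 1434) = (-9638 + ((30*(-1/80))*(-63) - 55))*(144946/101) = (-9638 + (-3/8*(-63) - 55))*(144946/101) = (-9638 + (189/8 - 55))*(144946/101) = (-9638 - 251/8)*(144946/101) = -77355/8*144946/101 = -5606148915/404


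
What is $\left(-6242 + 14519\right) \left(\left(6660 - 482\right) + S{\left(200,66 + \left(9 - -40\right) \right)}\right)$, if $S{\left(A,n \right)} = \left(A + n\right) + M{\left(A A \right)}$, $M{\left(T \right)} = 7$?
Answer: $53800500$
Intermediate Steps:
$S{\left(A,n \right)} = 7 + A + n$ ($S{\left(A,n \right)} = \left(A + n\right) + 7 = 7 + A + n$)
$\left(-6242 + 14519\right) \left(\left(6660 - 482\right) + S{\left(200,66 + \left(9 - -40\right) \right)}\right) = \left(-6242 + 14519\right) \left(\left(6660 - 482\right) + \left(7 + 200 + \left(66 + \left(9 - -40\right)\right)\right)\right) = 8277 \left(\left(6660 - 482\right) + \left(7 + 200 + \left(66 + \left(9 + 40\right)\right)\right)\right) = 8277 \left(6178 + \left(7 + 200 + \left(66 + 49\right)\right)\right) = 8277 \left(6178 + \left(7 + 200 + 115\right)\right) = 8277 \left(6178 + 322\right) = 8277 \cdot 6500 = 53800500$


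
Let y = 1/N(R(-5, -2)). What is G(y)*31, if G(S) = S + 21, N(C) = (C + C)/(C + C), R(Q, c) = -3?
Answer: 682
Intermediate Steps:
N(C) = 1 (N(C) = (2*C)/((2*C)) = (2*C)*(1/(2*C)) = 1)
y = 1 (y = 1/1 = 1)
G(S) = 21 + S
G(y)*31 = (21 + 1)*31 = 22*31 = 682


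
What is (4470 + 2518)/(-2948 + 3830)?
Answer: 3494/441 ≈ 7.9229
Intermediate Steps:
(4470 + 2518)/(-2948 + 3830) = 6988/882 = 6988*(1/882) = 3494/441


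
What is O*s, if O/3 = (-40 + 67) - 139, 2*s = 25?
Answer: -4200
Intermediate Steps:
s = 25/2 (s = (½)*25 = 25/2 ≈ 12.500)
O = -336 (O = 3*((-40 + 67) - 139) = 3*(27 - 139) = 3*(-112) = -336)
O*s = -336*25/2 = -4200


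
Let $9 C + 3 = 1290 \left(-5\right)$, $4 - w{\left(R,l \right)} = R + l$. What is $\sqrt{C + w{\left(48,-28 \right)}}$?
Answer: $i \sqrt{733} \approx 27.074 i$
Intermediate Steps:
$w{\left(R,l \right)} = 4 - R - l$ ($w{\left(R,l \right)} = 4 - \left(R + l\right) = 4 - R - l$)
$C = -717$ ($C = - \frac{1}{3} + \frac{1290 \left(-5\right)}{9} = - \frac{1}{3} + \frac{1}{9} \left(-6450\right) = - \frac{1}{3} - \frac{2150}{3} = -717$)
$\sqrt{C + w{\left(48,-28 \right)}} = \sqrt{-717 - 16} = \sqrt{-733} = i \sqrt{733}$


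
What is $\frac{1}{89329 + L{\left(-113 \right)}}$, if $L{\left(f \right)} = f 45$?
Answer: $\frac{1}{84244} \approx 1.187 \cdot 10^{-5}$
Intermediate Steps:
$L{\left(f \right)} = 45 f$
$\frac{1}{89329 + L{\left(-113 \right)}} = \frac{1}{89329 + 45 \left(-113\right)} = \frac{1}{89329 - 5085} = \frac{1}{84244}$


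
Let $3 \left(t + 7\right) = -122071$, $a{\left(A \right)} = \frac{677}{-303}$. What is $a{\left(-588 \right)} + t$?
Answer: $- \frac{12331969}{303} \approx -40700.0$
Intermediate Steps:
$a{\left(A \right)} = - \frac{677}{303}$ ($a{\left(A \right)} = 677 \left(- \frac{1}{303}\right) = - \frac{677}{303}$)
$t = - \frac{122092}{3}$ ($t = -7 + \frac{1}{3} \left(-122071\right) = -7 - \frac{122071}{3} = - \frac{122092}{3} \approx -40697.0$)
$a{\left(-588 \right)} + t = - \frac{677}{303} - \frac{122092}{3} = - \frac{12331969}{303}$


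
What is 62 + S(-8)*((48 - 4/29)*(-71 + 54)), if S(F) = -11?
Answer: 261354/29 ≈ 9012.2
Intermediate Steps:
62 + S(-8)*((48 - 4/29)*(-71 + 54)) = 62 - 11*(48 - 4/29)*(-71 + 54) = 62 - 11*(48 - 4*1/29)*(-17) = 62 - 11*(48 - 4/29)*(-17) = 62 - 15268*(-17)/29 = 62 - 11*(-23596/29) = 62 + 259556/29 = 261354/29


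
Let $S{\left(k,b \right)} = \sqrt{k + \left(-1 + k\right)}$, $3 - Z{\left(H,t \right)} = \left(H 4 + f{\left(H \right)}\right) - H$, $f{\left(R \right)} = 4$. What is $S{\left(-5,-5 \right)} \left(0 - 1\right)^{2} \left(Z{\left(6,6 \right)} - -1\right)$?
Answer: $- 18 i \sqrt{11} \approx - 59.699 i$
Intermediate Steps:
$Z{\left(H,t \right)} = -1 - 3 H$ ($Z{\left(H,t \right)} = 3 - \left(\left(H 4 + 4\right) - H\right) = 3 - \left(\left(4 H + 4\right) - H\right) = 3 - \left(\left(4 + 4 H\right) - H\right) = 3 - \left(4 + 3 H\right) = -1 - 3 H$)
$S{\left(k,b \right)} = \sqrt{-1 + 2 k}$
$S{\left(-5,-5 \right)} \left(0 - 1\right)^{2} \left(Z{\left(6,6 \right)} - -1\right) = \sqrt{-1 + 2 \left(-5\right)} \left(0 - 1\right)^{2} \left(\left(-1 - 18\right) - -1\right) = \sqrt{-1 - 10} \left(-1\right)^{2} \left(\left(-1 - 18\right) + 1\right) = \sqrt{-11} \cdot 1 \left(-19 + 1\right) = i \sqrt{11} \cdot 1 \left(-18\right) = i \sqrt{11} \left(-18\right) = - 18 i \sqrt{11}$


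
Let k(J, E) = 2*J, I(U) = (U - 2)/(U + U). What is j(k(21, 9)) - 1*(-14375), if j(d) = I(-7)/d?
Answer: 2817503/196 ≈ 14375.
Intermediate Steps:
I(U) = (-2 + U)/(2*U) (I(U) = (-2 + U)/((2*U)) = (-2 + U)*(1/(2*U)) = (-2 + U)/(2*U))
j(d) = 9/(14*d) (j(d) = ((½)*(-2 - 7)/(-7))/d = ((½)*(-⅐)*(-9))/d = 9/(14*d))
j(k(21, 9)) - 1*(-14375) = 9/(14*((2*21))) - 1*(-14375) = (9/14)/42 + 14375 = (9/14)*(1/42) + 14375 = 3/196 + 14375 = 2817503/196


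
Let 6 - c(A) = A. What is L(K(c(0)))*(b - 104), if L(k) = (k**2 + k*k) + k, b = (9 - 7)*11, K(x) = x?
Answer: -6396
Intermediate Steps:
c(A) = 6 - A
b = 22 (b = 2*11 = 22)
L(k) = k + 2*k**2 (L(k) = (k**2 + k**2) + k = 2*k**2 + k = k + 2*k**2)
L(K(c(0)))*(b - 104) = ((6 - 1*0)*(1 + 2*(6 - 1*0)))*(22 - 104) = ((6 + 0)*(1 + 2*(6 + 0)))*(-82) = (6*(1 + 2*6))*(-82) = (6*(1 + 12))*(-82) = (6*13)*(-82) = 78*(-82) = -6396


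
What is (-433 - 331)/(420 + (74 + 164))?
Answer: -382/329 ≈ -1.1611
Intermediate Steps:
(-433 - 331)/(420 + (74 + 164)) = -764/(420 + 238) = -764/658 = -764*1/658 = -382/329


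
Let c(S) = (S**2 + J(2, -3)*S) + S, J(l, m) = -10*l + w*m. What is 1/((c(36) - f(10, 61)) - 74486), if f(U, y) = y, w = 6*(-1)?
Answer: -1/73287 ≈ -1.3645e-5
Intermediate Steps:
w = -6
J(l, m) = -10*l - 6*m
c(S) = S**2 - S (c(S) = (S**2 + (-10*2 - 6*(-3))*S) + S = (S**2 + (-20 + 18)*S) + S = (S**2 - 2*S) + S = S**2 - S)
1/((c(36) - f(10, 61)) - 74486) = 1/((36*(-1 + 36) - 1*61) - 74486) = 1/((36*35 - 61) - 74486) = 1/((1260 - 61) - 74486) = 1/(1199 - 74486) = 1/(-73287) = -1/73287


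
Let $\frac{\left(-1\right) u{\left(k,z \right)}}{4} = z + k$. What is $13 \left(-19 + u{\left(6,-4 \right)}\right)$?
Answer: $-351$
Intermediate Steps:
$u{\left(k,z \right)} = - 4 k - 4 z$ ($u{\left(k,z \right)} = - 4 \left(z + k\right) = - 4 \left(k + z\right) = - 4 k - 4 z$)
$13 \left(-19 + u{\left(6,-4 \right)}\right) = 13 \left(-19 - 8\right) = 13 \left(-27\right) = -351$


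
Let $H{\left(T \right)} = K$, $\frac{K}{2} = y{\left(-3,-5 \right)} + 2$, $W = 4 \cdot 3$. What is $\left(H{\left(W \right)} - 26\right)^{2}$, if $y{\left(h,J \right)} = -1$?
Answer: $576$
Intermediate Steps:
$W = 12$
$K = 2$ ($K = 2 \left(-1 + 2\right) = 2 \cdot 1 = 2$)
$H{\left(T \right)} = 2$
$\left(H{\left(W \right)} - 26\right)^{2} = \left(2 - 26\right)^{2} = \left(-24\right)^{2} = 576$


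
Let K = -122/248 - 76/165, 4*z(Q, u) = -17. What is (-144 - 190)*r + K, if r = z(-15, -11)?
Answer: 29023481/20460 ≈ 1418.5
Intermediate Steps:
z(Q, u) = -17/4 (z(Q, u) = (1/4)*(-17) = -17/4)
r = -17/4 ≈ -4.2500
K = -19489/20460 (K = -122*1/248 - 76*1/165 = -61/124 - 76/165 = -19489/20460 ≈ -0.95254)
(-144 - 190)*r + K = (-144 - 190)*(-17/4) - 19489/20460 = -334*(-17/4) - 19489/20460 = 2839/2 - 19489/20460 = 29023481/20460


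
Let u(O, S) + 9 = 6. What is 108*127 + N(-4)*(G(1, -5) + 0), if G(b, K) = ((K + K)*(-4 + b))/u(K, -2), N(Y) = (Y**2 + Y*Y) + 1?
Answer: 13386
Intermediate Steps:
N(Y) = 1 + 2*Y**2 (N(Y) = (Y**2 + Y**2) + 1 = 2*Y**2 + 1 = 1 + 2*Y**2)
u(O, S) = -3 (u(O, S) = -9 + 6 = -3)
G(b, K) = -2*K*(-4 + b)/3 (G(b, K) = ((K + K)*(-4 + b))/(-3) = ((2*K)*(-4 + b))*(-1/3) = (2*K*(-4 + b))*(-1/3) = -2*K*(-4 + b)/3)
108*127 + N(-4)*(G(1, -5) + 0) = 108*127 + (1 + 2*(-4)**2)*((2/3)*(-5)*(4 - 1*1) + 0) = 13716 + (1 + 2*16)*((2/3)*(-5)*(4 - 1) + 0) = 13716 + (1 + 32)*((2/3)*(-5)*3 + 0) = 13716 + 33*(-10 + 0) = 13716 + 33*(-10) = 13716 - 330 = 13386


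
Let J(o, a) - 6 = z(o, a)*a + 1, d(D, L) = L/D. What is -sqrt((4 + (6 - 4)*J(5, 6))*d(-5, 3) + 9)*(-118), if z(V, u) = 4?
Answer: 354*I*sqrt(85)/5 ≈ 652.74*I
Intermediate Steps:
J(o, a) = 7 + 4*a (J(o, a) = 6 + (4*a + 1) = 6 + (1 + 4*a) = 7 + 4*a)
-sqrt((4 + (6 - 4)*J(5, 6))*d(-5, 3) + 9)*(-118) = -sqrt((4 + (6 - 4)*(7 + 4*6))*(3/(-5)) + 9)*(-118) = -sqrt((4 + 2*(7 + 24))*(3*(-1/5)) + 9)*(-118) = -sqrt((4 + 2*31)*(-3/5) + 9)*(-118) = -sqrt((4 + 62)*(-3/5) + 9)*(-118) = -sqrt(66*(-3/5) + 9)*(-118) = -sqrt(-198/5 + 9)*(-118) = -sqrt(-153/5)*(-118) = -3*I*sqrt(85)/5*(-118) = -(-354)*I*sqrt(85)/5 = 354*I*sqrt(85)/5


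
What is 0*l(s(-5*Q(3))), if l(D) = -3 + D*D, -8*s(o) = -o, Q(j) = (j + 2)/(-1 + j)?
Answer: 0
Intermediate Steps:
Q(j) = (2 + j)/(-1 + j)
s(o) = o/8 (s(o) = -(-1)*o/8 = o/8)
l(D) = -3 + D**2
0*l(s(-5*Q(3))) = 0*(-3 + ((-5*(2 + 3)/(-1 + 3))/8)**2) = 0*(-3 + ((-5*5/2)/8)**2) = 0*(-3 + ((1/8)*(-25/2))**2) = 0*(-3 + (-25/16)**2) = 0*(-3 + 625/256) = 0*(-143/256) = 0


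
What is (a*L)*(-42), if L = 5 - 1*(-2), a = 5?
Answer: -1470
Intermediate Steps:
L = 7 (L = 5 + 2 = 7)
(a*L)*(-42) = (5*7)*(-42) = 35*(-42) = -1470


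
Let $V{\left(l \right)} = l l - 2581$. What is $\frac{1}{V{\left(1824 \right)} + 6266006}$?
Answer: $\frac{1}{9590401} \approx 1.0427 \cdot 10^{-7}$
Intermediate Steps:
$V{\left(l \right)} = -2581 + l^{2}$ ($V{\left(l \right)} = l^{2} - 2581 = -2581 + l^{2}$)
$\frac{1}{V{\left(1824 \right)} + 6266006} = \frac{1}{\left(-2581 + 1824^{2}\right) + 6266006} = \frac{1}{\left(-2581 + 3326976\right) + 6266006} = \frac{1}{3324395 + 6266006} = \frac{1}{9590401}$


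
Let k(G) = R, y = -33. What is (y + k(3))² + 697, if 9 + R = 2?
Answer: 2297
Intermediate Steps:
R = -7 (R = -9 + 2 = -7)
k(G) = -7
(y + k(3))² + 697 = (-33 - 7)² + 697 = (-40)² + 697 = 1600 + 697 = 2297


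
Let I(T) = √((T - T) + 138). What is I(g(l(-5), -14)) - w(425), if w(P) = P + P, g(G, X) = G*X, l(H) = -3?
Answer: -850 + √138 ≈ -838.25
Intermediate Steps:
I(T) = √138 (I(T) = √(0 + 138) = √138)
w(P) = 2*P
I(g(l(-5), -14)) - w(425) = √138 - 2*425 = √138 - 1*850 = √138 - 850 = -850 + √138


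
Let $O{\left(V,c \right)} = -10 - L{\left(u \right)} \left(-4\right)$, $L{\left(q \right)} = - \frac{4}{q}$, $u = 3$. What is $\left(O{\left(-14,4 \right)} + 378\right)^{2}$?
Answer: $\frac{1183744}{9} \approx 1.3153 \cdot 10^{5}$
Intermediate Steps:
$O{\left(V,c \right)} = - \frac{46}{3}$ ($O{\left(V,c \right)} = -10 - - \frac{4}{3} \left(-4\right) = -10 - \left(-4\right) \frac{1}{3} \left(-4\right) = -10 - \left(- \frac{4}{3}\right) \left(-4\right) = -10 - \frac{16}{3} = - \frac{46}{3}$)
$\left(O{\left(-14,4 \right)} + 378\right)^{2} = \left(- \frac{46}{3} + 378\right)^{2} = \left(\frac{1088}{3}\right)^{2} = \frac{1183744}{9}$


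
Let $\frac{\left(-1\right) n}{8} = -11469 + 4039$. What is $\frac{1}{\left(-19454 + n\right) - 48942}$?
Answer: $- \frac{1}{8956} \approx -0.00011166$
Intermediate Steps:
$n = 59440$ ($n = - 8 \left(-11469 + 4039\right) = \left(-8\right) \left(-7430\right) = 59440$)
$\frac{1}{\left(-19454 + n\right) - 48942} = \frac{1}{\left(-19454 + 59440\right) - 48942} = \frac{1}{39986 - 48942} = \frac{1}{-8956} = - \frac{1}{8956}$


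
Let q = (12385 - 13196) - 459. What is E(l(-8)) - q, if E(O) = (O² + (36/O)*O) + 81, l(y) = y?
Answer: 1451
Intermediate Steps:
q = -1270 (q = -811 - 459 = -1270)
E(O) = 117 + O² (E(O) = (O² + 36) + 81 = (36 + O²) + 81 = 117 + O²)
E(l(-8)) - q = (117 + (-8)²) - 1*(-1270) = (117 + 64) + 1270 = 181 + 1270 = 1451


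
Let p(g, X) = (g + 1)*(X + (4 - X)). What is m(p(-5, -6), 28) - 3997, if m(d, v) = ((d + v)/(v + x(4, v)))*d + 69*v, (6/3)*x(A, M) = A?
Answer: -10357/5 ≈ -2071.4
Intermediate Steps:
x(A, M) = A/2
p(g, X) = 4 + 4*g (p(g, X) = (1 + g)*4 = 4 + 4*g)
m(d, v) = 69*v + d*(d + v)/(2 + v) (m(d, v) = ((d + v)/(v + (1/2)*4))*d + 69*v = ((d + v)/(v + 2))*d + 69*v = ((d + v)/(2 + v))*d + 69*v = d*(d + v)/(2 + v) + 69*v = 69*v + d*(d + v)/(2 + v))
m(p(-5, -6), 28) - 3997 = ((4 + 4*(-5))**2 + 69*28**2 + 138*28 + (4 + 4*(-5))*28)/(2 + 28) - 3997 = ((4 - 20)**2 + 69*784 + 3864 + (4 - 20)*28)/30 - 3997 = ((-16)**2 + 54096 + 3864 - 16*28)/30 - 3997 = (256 + 54096 + 3864 - 448)/30 - 3997 = (1/30)*57768 - 3997 = 9628/5 - 3997 = -10357/5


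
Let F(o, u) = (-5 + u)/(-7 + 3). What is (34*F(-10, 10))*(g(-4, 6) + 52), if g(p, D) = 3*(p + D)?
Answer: -2465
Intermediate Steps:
g(p, D) = 3*D + 3*p (g(p, D) = 3*(D + p) = 3*D + 3*p)
F(o, u) = 5/4 - u/4 (F(o, u) = (-5 + u)/(-4) = (-5 + u)*(-¼) = 5/4 - u/4)
(34*F(-10, 10))*(g(-4, 6) + 52) = (34*(5/4 - ¼*10))*((3*6 + 3*(-4)) + 52) = (34*(5/4 - 5/2))*((18 - 12) + 52) = (34*(-5/4))*(6 + 52) = -85/2*58 = -2465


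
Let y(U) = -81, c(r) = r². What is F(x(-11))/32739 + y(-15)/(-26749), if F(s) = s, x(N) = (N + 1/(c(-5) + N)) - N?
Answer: 37152775/12260297154 ≈ 0.0030303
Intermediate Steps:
x(N) = 1/(25 + N) (x(N) = (N + 1/((-5)² + N)) - N = (N + 1/(25 + N)) - N = 1/(25 + N))
F(x(-11))/32739 + y(-15)/(-26749) = 1/((25 - 11)*32739) - 81/(-26749) = (1/32739)/14 - 81*(-1/26749) = (1/14)*(1/32739) + 81/26749 = 1/458346 + 81/26749 = 37152775/12260297154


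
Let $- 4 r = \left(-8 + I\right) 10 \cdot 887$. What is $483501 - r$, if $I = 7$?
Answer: $\frac{962567}{2} \approx 4.8128 \cdot 10^{5}$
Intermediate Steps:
$r = \frac{4435}{2}$ ($r = - \frac{\left(-8 + 7\right) 10 \cdot 887}{4} = - \frac{\left(-1\right) 10 \cdot 887}{4} = - \frac{\left(-10\right) 887}{4} = \left(- \frac{1}{4}\right) \left(-8870\right) = \frac{4435}{2} \approx 2217.5$)
$483501 - r = 483501 - \frac{4435}{2} = \frac{962567}{2}$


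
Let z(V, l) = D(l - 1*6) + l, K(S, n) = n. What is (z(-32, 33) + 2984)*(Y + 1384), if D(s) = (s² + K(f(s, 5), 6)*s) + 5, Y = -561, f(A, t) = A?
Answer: 3220399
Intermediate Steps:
D(s) = 5 + s² + 6*s (D(s) = (s² + 6*s) + 5 = 5 + s² + 6*s)
z(V, l) = -31 + (-6 + l)² + 7*l (z(V, l) = (5 + (l - 1*6)² + 6*(l - 1*6)) + l = (5 + (l - 6)² + 6*(l - 6)) + l = (5 + (-6 + l)² + 6*(-6 + l)) + l = (5 + (-6 + l)² + (-36 + 6*l)) + l = (-31 + (-6 + l)² + 6*l) + l = -31 + (-6 + l)² + 7*l)
(z(-32, 33) + 2984)*(Y + 1384) = ((5 + 33² - 5*33) + 2984)*(-561 + 1384) = ((5 + 1089 - 165) + 2984)*823 = (929 + 2984)*823 = 3913*823 = 3220399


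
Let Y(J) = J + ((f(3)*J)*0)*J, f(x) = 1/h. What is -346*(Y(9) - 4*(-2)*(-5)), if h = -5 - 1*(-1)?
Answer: 10726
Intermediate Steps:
h = -4 (h = -5 + 1 = -4)
f(x) = -1/4 (f(x) = 1/(-4) = -1/4)
Y(J) = J (Y(J) = J + (-J/4*0)*J = J + 0*J = J + 0 = J)
-346*(Y(9) - 4*(-2)*(-5)) = -346*(9 - 4*(-2)*(-5)) = -346*(9 + 8*(-5)) = -346*(9 - 40) = -346*(-31) = 10726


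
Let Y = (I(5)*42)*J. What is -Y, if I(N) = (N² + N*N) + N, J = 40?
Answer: -92400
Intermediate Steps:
I(N) = N + 2*N² (I(N) = (N² + N²) + N = 2*N² + N = N + 2*N²)
Y = 92400 (Y = ((5*(1 + 2*5))*42)*40 = ((5*(1 + 10))*42)*40 = ((5*11)*42)*40 = (55*42)*40 = 2310*40 = 92400)
-Y = -1*92400 = -92400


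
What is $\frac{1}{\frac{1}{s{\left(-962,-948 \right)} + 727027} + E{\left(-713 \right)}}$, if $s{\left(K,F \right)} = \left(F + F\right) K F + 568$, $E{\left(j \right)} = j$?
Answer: $- \frac{1728378901}{1232334156414} \approx -0.0014025$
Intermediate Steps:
$s{\left(K,F \right)} = 568 + 2 K F^{2}$ ($s{\left(K,F \right)} = 2 F K F + 568 = 2 K F^{2} + 568 = 568 + 2 K F^{2}$)
$\frac{1}{\frac{1}{s{\left(-962,-948 \right)} + 727027} + E{\left(-713 \right)}} = \frac{1}{\frac{1}{\left(568 + 2 \left(-962\right) \left(-948\right)^{2}\right) + 727027} - 713} = \frac{1}{\frac{1}{\left(568 + 2 \left(-962\right) 898704\right) + 727027} - 713} = \frac{1}{\frac{1}{\left(568 - 1729106496\right) + 727027} - 713} = \frac{1}{\frac{1}{-1729105928 + 727027} - 713} = \frac{1}{\frac{1}{-1728378901} - 713} = \frac{1}{- \frac{1}{1728378901} - 713} = \frac{1}{- \frac{1232334156414}{1728378901}} = - \frac{1728378901}{1232334156414}$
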